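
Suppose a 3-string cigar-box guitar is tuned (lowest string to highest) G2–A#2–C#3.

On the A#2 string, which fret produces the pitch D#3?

5

D#3 is 5 semitones above the open A#2 (A#–B–C–C#–D–D#), so it sits at fret 5.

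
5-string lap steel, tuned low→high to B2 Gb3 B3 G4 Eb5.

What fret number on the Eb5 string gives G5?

4

G5 is 4 semitones above the open Eb5 (Eb–E–F–Gb–G), so it sits at fret 4.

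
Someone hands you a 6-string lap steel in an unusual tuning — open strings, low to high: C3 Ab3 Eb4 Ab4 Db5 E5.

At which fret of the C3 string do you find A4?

A4 is 21 semitones above the open C3 (C–Db–D–Eb–…–G–Ab–A), so it sits at fret 21.

21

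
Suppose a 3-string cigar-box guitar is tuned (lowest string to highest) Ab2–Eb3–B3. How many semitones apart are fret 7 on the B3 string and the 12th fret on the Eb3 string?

B3 at fret 7 → Gb4 (MIDI 66); Eb3 at fret 12 → Eb4 (MIDI 63).
66 − 63 = 3, so the two pitches are 3 semitones apart, with Gb4 the higher.

3 semitones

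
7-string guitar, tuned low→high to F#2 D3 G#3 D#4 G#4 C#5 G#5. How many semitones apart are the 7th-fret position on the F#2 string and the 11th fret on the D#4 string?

25 semitones

F#2 at fret 7 → C#3 (MIDI 49); D#4 at fret 11 → D5 (MIDI 74).
49 − 74 = -25, so the two pitches are 25 semitones apart, with D5 the higher.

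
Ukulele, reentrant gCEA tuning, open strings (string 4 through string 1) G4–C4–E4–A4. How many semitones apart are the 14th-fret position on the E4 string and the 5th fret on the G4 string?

6 semitones

E4 at fret 14 → F♯5 (MIDI 78); G4 at fret 5 → C5 (MIDI 72).
78 − 72 = 6, so the two pitches are 6 semitones apart, with F♯5 the higher.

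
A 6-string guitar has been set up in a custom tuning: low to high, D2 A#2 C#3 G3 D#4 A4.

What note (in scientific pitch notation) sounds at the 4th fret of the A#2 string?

D3

The open A#2 string plus 4 semitones: A#–B–C–C#–D.
The walk passes from B into C once, so the octave number goes from 2 to 3.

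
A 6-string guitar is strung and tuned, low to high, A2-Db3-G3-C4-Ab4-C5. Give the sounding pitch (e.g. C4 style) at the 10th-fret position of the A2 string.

The open A2 string plus 10 semitones: A–Bb–B–C–…–F–Gb–G.
The walk passes from B into C once, so the octave number goes from 2 to 3.

G3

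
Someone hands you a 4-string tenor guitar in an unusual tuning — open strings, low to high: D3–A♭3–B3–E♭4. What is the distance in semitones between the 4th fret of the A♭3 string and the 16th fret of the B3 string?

15 semitones

A♭3 at fret 4 → C4 (MIDI 60); B3 at fret 16 → E♭5 (MIDI 75).
60 − 75 = -15, so the two pitches are 15 semitones apart, with E♭5 the higher.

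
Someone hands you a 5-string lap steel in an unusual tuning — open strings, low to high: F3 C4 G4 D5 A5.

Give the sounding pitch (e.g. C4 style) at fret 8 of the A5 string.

Each fret is one semitone, so A5 + 8 = F6.

F6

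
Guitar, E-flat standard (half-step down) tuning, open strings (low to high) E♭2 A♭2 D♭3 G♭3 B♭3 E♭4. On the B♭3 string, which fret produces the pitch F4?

7

F4 is 7 semitones above the open B♭3 (Bb–B–C–Db–D–Eb–E–F), so it sits at fret 7.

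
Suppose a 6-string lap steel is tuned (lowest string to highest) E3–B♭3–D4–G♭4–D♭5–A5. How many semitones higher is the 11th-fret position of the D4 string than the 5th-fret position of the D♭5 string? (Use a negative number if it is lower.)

D4 at fret 11 → D♭5 (MIDI 73); D♭5 at fret 5 → G♭5 (MIDI 78).
73 − 78 = -5, so the two pitches are 5 semitones apart.

-5 semitones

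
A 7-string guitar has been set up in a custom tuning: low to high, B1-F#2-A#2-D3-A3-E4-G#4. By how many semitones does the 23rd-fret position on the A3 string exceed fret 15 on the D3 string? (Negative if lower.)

15 semitones

A3 at fret 23 → G#5 (MIDI 80); D3 at fret 15 → F4 (MIDI 65).
80 − 65 = 15, so the two pitches are 15 semitones apart.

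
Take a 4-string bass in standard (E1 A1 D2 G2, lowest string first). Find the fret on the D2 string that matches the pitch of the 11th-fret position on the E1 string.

E1 at fret 11 is E1 + 11 semitones = D#2.
The open D2 string is 10 semitones above the open E1, so the same pitch on the D2 string lies at fret 11 − 10 = 1.

1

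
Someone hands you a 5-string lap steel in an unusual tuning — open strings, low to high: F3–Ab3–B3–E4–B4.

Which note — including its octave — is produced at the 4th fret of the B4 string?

Eb5

Each fret is one semitone, so B4 + 4 = Eb5.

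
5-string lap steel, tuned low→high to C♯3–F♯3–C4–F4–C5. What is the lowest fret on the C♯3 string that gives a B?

From C♯3, count semitones up the chromatic scale until reaching B: C#–D–D#–E–…–A–A#–B — 10 steps.

10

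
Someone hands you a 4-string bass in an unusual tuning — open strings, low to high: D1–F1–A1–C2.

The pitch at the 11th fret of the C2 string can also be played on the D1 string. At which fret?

C2 at fret 11 is C2 + 11 semitones = B2.
The open D1 string is 10 semitones below the open C2, so the same pitch on the D1 string lies at fret 11 + 10 = 21.

21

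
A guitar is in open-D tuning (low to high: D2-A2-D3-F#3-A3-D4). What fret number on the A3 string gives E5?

E5 is 19 semitones above the open A3 (A–A#–B–C–…–D–D#–E), so it sits at fret 19.

19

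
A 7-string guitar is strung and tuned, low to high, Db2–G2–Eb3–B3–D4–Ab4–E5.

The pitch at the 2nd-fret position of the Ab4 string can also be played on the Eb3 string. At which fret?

19

Fret 2 on Ab4 is MIDI 68 + 2 = 70 (Bb4). On the Eb3 string (open MIDI 51), that pitch is 70 − 51 = fret 19.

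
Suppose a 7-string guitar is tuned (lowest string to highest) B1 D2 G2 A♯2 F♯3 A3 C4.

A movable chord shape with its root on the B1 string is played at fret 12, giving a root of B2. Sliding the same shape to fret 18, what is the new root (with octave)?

Moving from fret 12 to fret 18 shifts the root by 6 semitones.
B2 up 6 semitones is F3.

F3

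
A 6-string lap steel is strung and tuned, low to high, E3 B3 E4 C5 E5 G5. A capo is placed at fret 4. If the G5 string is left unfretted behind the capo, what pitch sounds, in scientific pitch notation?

The capo raises the open G5 by 4 semitones to B5; fretting 0 more gives G5 + 4 + 0 = G5 + 4 semitones = B5.

B5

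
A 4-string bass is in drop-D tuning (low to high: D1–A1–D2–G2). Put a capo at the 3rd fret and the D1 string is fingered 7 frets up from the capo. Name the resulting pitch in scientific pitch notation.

C2

The capo raises the open D1 by 3 semitones to F1; fretting 7 more gives D1 + 3 + 7 = D1 + 10 semitones = C2.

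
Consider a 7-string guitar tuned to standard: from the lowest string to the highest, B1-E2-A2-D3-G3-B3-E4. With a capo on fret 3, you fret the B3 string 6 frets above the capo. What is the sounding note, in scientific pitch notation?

The capo raises the open B3 by 3 semitones to D4; fretting 6 more gives B3 + 3 + 6 = B3 + 9 semitones = G♯4.
(Also written A♭.)

G♯4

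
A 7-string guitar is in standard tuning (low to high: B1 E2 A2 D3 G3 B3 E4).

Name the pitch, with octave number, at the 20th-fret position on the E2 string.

E2 is MIDI 40. Adding 20 gives 60, which is C4.

C4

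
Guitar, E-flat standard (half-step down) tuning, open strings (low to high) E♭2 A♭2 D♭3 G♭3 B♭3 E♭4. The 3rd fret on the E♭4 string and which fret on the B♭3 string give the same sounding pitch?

8

E♭4 at fret 3 is E♭4 + 3 semitones = G♭4.
The open B♭3 string is 5 semitones below the open E♭4, so the same pitch on the B♭3 string lies at fret 3 + 5 = 8.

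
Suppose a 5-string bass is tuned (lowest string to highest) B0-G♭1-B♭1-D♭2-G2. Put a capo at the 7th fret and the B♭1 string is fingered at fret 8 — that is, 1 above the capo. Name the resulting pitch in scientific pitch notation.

The capo raises the open B♭1 by 7 semitones to F2; fretting 1 more gives B♭1 + 7 + 1 = B♭1 + 8 semitones = G♭2.
(Also written F♯.)

G♭2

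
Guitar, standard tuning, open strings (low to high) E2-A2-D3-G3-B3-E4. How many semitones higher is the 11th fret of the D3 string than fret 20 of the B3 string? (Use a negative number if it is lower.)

-18 semitones

D3 at fret 11 → C#4 (MIDI 61); B3 at fret 20 → G5 (MIDI 79).
61 − 79 = -18, so the two pitches are 18 semitones apart.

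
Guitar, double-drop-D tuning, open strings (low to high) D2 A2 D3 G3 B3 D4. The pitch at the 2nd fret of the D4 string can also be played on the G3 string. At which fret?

D4 at fret 2 is D4 + 2 semitones = E4.
The open G3 string is 7 semitones below the open D4, so the same pitch on the G3 string lies at fret 2 + 7 = 9.

9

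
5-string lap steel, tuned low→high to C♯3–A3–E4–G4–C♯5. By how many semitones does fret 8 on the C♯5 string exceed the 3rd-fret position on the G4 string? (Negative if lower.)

C♯5 at fret 8 → A5 (MIDI 81); G4 at fret 3 → A♯4 (MIDI 70).
81 − 70 = 11, so the two pitches are 11 semitones apart.

11 semitones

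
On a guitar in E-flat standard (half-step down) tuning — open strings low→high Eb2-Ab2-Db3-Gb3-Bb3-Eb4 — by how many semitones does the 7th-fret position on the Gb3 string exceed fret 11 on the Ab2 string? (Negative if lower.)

6 semitones

Gb3 at fret 7 → Db4 (MIDI 61); Ab2 at fret 11 → G3 (MIDI 55).
61 − 55 = 6, so the two pitches are 6 semitones apart.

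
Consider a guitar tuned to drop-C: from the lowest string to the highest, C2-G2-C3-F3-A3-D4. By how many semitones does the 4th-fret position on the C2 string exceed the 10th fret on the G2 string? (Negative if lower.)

C2 at fret 4 → E2 (MIDI 40); G2 at fret 10 → F3 (MIDI 53).
40 − 53 = -13, so the two pitches are 13 semitones apart.

-13 semitones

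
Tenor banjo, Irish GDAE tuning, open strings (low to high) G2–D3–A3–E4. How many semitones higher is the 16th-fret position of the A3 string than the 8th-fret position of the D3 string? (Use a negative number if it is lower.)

15 semitones

A3 at fret 16 → C#5 (MIDI 73); D3 at fret 8 → A#3 (MIDI 58).
73 − 58 = 15, so the two pitches are 15 semitones apart.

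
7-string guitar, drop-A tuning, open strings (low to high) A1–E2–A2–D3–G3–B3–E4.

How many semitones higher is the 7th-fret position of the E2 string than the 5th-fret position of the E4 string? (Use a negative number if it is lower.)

-22 semitones

E2 at fret 7 → B2 (MIDI 47); E4 at fret 5 → A4 (MIDI 69).
47 − 69 = -22, so the two pitches are 22 semitones apart.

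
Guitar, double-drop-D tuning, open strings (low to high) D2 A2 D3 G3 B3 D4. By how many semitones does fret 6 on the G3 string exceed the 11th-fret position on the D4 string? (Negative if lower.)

G3 at fret 6 → C♯4 (MIDI 61); D4 at fret 11 → C♯5 (MIDI 73).
61 − 73 = -12, so the two pitches are 12 semitones apart.

-12 semitones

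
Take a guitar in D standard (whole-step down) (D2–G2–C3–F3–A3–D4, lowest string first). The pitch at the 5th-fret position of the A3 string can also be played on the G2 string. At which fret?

19

Fret 5 on A3 is MIDI 57 + 5 = 62 (D4). On the G2 string (open MIDI 43), that pitch is 62 − 43 = fret 19.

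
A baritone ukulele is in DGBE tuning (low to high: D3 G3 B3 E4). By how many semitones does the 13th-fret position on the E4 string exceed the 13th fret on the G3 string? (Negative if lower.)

E4 at fret 13 → F5 (MIDI 77); G3 at fret 13 → G#4 (MIDI 68).
77 − 68 = 9, so the two pitches are 9 semitones apart.

9 semitones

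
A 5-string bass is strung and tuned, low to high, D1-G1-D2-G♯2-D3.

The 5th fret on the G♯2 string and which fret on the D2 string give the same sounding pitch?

Fret 5 on G♯2 is MIDI 44 + 5 = 49 (C♯3). On the D2 string (open MIDI 38), that pitch is 49 − 38 = fret 11.

11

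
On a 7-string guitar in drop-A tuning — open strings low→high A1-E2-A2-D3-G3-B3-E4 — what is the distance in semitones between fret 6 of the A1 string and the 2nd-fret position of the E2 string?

A1 at fret 6 → D#2 (MIDI 39); E2 at fret 2 → F#2 (MIDI 42).
39 − 42 = -3, so the two pitches are 3 semitones apart, with F#2 the higher.

3 semitones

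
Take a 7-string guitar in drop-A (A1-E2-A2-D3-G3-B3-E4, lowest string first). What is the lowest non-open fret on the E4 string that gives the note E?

From E4, count semitones up the chromatic scale until reaching E: E–F–F#–G–…–D–D#–E — 12 steps.

12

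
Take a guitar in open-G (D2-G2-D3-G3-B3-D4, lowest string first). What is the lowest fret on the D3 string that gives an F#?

4

From D3, count semitones up the chromatic scale until reaching F#: D–D#–E–F–F# — 4 steps.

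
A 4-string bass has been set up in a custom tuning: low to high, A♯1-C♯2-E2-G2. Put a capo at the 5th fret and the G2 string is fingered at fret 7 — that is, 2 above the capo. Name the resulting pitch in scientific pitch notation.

The capo raises the open G2 by 5 semitones to C3; fretting 2 more gives G2 + 5 + 2 = G2 + 7 semitones = D3.

D3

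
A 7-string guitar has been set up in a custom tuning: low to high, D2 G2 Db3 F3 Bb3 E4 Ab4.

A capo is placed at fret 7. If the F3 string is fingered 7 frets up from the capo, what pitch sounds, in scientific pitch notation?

The capo raises the open F3 by 7 semitones to C4; fretting 7 more gives F3 + 7 + 7 = F3 + 14 semitones = G4.

G4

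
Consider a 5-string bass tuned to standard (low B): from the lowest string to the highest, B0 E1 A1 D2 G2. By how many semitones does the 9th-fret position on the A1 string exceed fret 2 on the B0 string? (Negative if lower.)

A1 at fret 9 → F#2 (MIDI 42); B0 at fret 2 → C#1 (MIDI 25).
42 − 25 = 17, so the two pitches are 17 semitones apart.

17 semitones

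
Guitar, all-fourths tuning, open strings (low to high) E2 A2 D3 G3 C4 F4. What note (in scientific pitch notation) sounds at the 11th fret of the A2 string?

G#3

The open A2 string plus 11 semitones: A–A#–B–C–…–F#–G–G#.
The walk passes from B into C once, so the octave number goes from 2 to 3.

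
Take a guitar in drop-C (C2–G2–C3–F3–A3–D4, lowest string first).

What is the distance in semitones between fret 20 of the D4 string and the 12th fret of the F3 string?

D4 at fret 20 → A#5 (MIDI 82); F3 at fret 12 → F4 (MIDI 65).
82 − 65 = 17, so the two pitches are 17 semitones apart, with A#5 the higher.

17 semitones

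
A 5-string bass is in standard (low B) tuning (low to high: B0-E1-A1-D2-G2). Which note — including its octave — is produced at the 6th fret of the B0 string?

B0 is MIDI 23. Adding 6 gives 29, which is F1.

F1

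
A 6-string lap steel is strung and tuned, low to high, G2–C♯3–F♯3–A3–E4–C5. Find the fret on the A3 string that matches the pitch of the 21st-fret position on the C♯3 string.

13

C♯3 at fret 21 is C♯3 + 21 semitones = A♯4.
The open A3 string is 8 semitones above the open C♯3, so the same pitch on the A3 string lies at fret 21 − 8 = 13.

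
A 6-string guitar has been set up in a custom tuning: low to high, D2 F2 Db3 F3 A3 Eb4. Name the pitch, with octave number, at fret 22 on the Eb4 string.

Db6

Eb4 is MIDI 63. Adding 22 gives 85, which is Db6.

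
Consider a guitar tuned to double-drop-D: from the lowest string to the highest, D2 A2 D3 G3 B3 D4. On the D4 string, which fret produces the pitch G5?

G5 is 17 semitones above the open D4 (D–D#–E–F–…–F–F#–G), so it sits at fret 17.

17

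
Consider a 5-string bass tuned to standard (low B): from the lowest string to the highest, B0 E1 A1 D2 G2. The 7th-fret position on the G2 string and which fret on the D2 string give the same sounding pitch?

G2 at fret 7 is G2 + 7 semitones = D3.
The open D2 string is 5 semitones below the open G2, so the same pitch on the D2 string lies at fret 7 + 5 = 12.

12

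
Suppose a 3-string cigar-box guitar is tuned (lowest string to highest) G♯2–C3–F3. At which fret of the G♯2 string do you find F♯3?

F♯3 is 10 semitones above the open G♯2 (G#–A–A#–B–…–E–F–F#), so it sits at fret 10.

10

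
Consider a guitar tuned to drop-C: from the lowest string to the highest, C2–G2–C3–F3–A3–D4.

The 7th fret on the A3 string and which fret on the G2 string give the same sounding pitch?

A3 at fret 7 is A3 + 7 semitones = E4.
The open G2 string is 14 semitones below the open A3, so the same pitch on the G2 string lies at fret 7 + 14 = 21.

21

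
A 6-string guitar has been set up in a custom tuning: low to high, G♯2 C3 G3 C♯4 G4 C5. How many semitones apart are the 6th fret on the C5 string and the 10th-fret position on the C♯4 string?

C5 at fret 6 → F♯5 (MIDI 78); C♯4 at fret 10 → B4 (MIDI 71).
78 − 71 = 7, so the two pitches are 7 semitones apart, with F♯5 the higher.

7 semitones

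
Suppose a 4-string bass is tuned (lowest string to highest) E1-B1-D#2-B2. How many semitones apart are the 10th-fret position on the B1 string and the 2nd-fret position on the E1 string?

15 semitones

B1 at fret 10 → A2 (MIDI 45); E1 at fret 2 → F#1 (MIDI 30).
45 − 30 = 15, so the two pitches are 15 semitones apart, with A2 the higher.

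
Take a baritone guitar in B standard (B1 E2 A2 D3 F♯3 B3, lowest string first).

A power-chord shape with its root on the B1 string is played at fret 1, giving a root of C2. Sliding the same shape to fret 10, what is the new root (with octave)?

Moving from fret 1 to fret 10 shifts the root by 9 semitones.
C2 up 9 semitones is A2.

A2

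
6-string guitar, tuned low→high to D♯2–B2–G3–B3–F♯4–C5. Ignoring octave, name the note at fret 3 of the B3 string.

D

The open B3 string plus 3 semitones: B–C–C#–D.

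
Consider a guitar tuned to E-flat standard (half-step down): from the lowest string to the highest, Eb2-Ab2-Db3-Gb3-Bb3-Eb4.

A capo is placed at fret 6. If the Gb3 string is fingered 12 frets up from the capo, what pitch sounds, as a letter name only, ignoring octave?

C

The capo raises the open Gb3 by 6 semitones to C4; fretting 12 more gives Gb3 + 6 + 12 = Gb3 + 18 semitones, landing on C.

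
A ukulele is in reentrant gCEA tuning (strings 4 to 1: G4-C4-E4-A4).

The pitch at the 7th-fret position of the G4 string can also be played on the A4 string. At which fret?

5

Fret 7 on G4 is MIDI 67 + 7 = 74 (D5). On the A4 string (open MIDI 69), that pitch is 74 − 69 = fret 5.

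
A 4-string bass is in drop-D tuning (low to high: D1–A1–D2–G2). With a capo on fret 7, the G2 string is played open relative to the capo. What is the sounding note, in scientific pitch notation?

The capo raises the open G2 by 7 semitones to D3; fretting 0 more gives G2 + 7 + 0 = G2 + 7 semitones = D3.

D3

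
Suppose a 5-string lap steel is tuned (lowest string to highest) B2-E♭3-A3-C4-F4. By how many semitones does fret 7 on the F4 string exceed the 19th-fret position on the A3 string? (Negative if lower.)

F4 at fret 7 → C5 (MIDI 72); A3 at fret 19 → E5 (MIDI 76).
72 − 76 = -4, so the two pitches are 4 semitones apart.

-4 semitones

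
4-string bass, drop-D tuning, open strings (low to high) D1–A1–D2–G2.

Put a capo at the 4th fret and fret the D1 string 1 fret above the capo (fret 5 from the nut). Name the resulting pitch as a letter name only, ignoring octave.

The capo raises the open D1 by 4 semitones to F#1; fretting 1 more gives D1 + 4 + 1 = D1 + 5 semitones, landing on G.

G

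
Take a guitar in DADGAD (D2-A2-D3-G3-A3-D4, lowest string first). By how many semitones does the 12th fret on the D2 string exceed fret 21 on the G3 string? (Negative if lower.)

D2 at fret 12 → D3 (MIDI 50); G3 at fret 21 → E5 (MIDI 76).
50 − 76 = -26, so the two pitches are 26 semitones apart.

-26 semitones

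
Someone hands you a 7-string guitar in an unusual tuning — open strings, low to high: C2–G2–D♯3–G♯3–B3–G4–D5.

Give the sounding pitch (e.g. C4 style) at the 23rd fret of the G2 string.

The open G2 string plus 23 semitones: G–G#–A–A#–…–E–F–F#.
The walk passes from B into C 2 times, so the octave number goes from 2 to 4.

F♯4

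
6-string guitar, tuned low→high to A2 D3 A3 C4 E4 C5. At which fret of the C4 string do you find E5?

E5 is 16 semitones above the open C4 (C–C#–D–D#–…–D–D#–E), so it sits at fret 16.

16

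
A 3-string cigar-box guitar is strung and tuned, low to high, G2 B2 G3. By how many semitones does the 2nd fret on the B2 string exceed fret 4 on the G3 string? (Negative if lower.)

-10 semitones

B2 at fret 2 → Db3 (MIDI 49); G3 at fret 4 → B3 (MIDI 59).
49 − 59 = -10, so the two pitches are 10 semitones apart.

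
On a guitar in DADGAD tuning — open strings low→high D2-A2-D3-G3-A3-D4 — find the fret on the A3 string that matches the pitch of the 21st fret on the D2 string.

D2 at fret 21 is D2 + 21 semitones = B3.
The open A3 string is 19 semitones above the open D2, so the same pitch on the A3 string lies at fret 21 − 19 = 2.

2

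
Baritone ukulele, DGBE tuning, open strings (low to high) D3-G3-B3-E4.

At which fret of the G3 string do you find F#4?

F#4 is 11 semitones above the open G3 (G–G#–A–A#–…–E–F–F#), so it sits at fret 11.

11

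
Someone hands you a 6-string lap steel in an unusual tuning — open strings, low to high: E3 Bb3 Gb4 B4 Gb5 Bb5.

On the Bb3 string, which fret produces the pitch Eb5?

17

Eb5 is 17 semitones above the open Bb3 (Bb–B–C–Db–…–Db–D–Eb), so it sits at fret 17.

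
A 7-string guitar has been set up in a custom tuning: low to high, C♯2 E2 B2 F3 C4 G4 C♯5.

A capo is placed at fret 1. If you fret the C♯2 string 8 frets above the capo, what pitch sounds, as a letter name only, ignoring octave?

The capo raises the open C♯2 by 1 semitone to D2; fretting 8 more gives C♯2 + 1 + 8 = C♯2 + 9 semitones, landing on A♯.
(Also written B♭.)

A♯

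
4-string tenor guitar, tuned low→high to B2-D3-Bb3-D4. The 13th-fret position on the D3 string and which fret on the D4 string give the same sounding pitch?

1

Fret 13 on D3 is MIDI 50 + 13 = 63 (Eb4). On the D4 string (open MIDI 62), that pitch is 63 − 62 = fret 1.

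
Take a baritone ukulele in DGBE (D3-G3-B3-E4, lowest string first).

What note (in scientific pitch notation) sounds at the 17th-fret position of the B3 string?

E5

Each fret is one semitone, so B3 + 17 = E5.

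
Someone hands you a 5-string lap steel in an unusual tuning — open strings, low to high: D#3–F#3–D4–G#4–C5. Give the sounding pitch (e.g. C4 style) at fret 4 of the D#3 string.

G3

The open D#3 string plus 4 semitones: D#–E–F–F#–G.
No B→C boundary is crossed, so the octave stays at 3.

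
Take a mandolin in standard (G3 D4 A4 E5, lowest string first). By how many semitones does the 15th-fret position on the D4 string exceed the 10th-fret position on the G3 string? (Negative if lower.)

12 semitones

D4 at fret 15 → F5 (MIDI 77); G3 at fret 10 → F4 (MIDI 65).
77 − 65 = 12, so the two pitches are 12 semitones apart.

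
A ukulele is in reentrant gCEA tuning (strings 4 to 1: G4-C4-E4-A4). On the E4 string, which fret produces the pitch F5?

F5 is 13 semitones above the open E4 (E–F–F#–G–…–D#–E–F), so it sits at fret 13.

13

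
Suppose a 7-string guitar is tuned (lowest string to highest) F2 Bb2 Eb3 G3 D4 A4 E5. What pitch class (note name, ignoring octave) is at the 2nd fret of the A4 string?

B

The open A4 string plus 2 semitones: A–Bb–B.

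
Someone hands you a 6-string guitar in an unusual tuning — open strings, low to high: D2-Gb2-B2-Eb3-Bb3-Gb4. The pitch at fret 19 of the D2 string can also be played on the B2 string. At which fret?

Fret 19 on D2 is MIDI 38 + 19 = 57 (A3). On the B2 string (open MIDI 47), that pitch is 57 − 47 = fret 10.

10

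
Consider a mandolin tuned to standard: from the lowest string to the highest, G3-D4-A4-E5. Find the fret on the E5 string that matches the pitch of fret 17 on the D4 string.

3

Fret 17 on D4 is MIDI 62 + 17 = 79 (G5). On the E5 string (open MIDI 76), that pitch is 79 − 76 = fret 3.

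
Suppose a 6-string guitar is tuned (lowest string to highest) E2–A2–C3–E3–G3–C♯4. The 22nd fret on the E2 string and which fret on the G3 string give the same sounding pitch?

Fret 22 on E2 is MIDI 40 + 22 = 62 (D4). On the G3 string (open MIDI 55), that pitch is 62 − 55 = fret 7.

7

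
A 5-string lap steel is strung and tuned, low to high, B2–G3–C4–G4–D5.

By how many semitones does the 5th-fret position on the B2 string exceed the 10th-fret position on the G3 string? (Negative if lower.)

-13 semitones

B2 at fret 5 → E3 (MIDI 52); G3 at fret 10 → F4 (MIDI 65).
52 − 65 = -13, so the two pitches are 13 semitones apart.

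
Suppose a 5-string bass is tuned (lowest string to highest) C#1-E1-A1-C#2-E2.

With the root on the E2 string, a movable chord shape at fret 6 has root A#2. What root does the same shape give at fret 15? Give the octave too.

G3

Moving from fret 6 to fret 15 shifts the root by 9 semitones.
A#2 up 9 semitones is G3.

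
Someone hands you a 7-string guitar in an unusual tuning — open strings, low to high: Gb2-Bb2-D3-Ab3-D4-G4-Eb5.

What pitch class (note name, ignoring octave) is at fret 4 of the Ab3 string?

Each fret is one semitone, so Ab3 + 4 = C.

C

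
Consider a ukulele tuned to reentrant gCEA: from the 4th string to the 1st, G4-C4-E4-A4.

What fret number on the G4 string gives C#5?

C#5 is 6 semitones above the open G4 (G–G#–A–A#–B–C–C#), so it sits at fret 6.

6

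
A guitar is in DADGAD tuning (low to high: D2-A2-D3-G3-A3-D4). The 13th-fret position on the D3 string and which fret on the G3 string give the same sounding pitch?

D3 at fret 13 is D3 + 13 semitones = D#4.
The open G3 string is 5 semitones above the open D3, so the same pitch on the G3 string lies at fret 13 − 5 = 8.

8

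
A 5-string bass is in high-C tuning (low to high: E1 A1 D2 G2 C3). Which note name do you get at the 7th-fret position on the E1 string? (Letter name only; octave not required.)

Each fret is one semitone, so E1 + 7 = B.

B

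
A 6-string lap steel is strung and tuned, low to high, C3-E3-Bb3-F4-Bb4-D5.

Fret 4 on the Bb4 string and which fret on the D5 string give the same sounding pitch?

Bb4 at fret 4 is Bb4 + 4 semitones = D5.
The open D5 string is 4 semitones above the open Bb4, so the same pitch on the D5 string lies at fret 4 − 4 = 0.

0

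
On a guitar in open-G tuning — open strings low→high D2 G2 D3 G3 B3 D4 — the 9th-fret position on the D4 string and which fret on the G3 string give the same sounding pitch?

16

Fret 9 on D4 is MIDI 62 + 9 = 71 (B4). On the G3 string (open MIDI 55), that pitch is 71 − 55 = fret 16.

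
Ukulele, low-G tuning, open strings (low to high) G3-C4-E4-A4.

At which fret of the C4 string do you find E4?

E4 is 4 semitones above the open C4 (C–C#–D–D#–E), so it sits at fret 4.

4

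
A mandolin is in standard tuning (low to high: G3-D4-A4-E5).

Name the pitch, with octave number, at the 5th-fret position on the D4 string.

G4

Each fret is one semitone, so D4 + 5 = G4.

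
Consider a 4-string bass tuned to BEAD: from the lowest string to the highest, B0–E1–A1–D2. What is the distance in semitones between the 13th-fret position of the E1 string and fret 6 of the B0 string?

E1 at fret 13 → F2 (MIDI 41); B0 at fret 6 → F1 (MIDI 29).
41 − 29 = 12, so the two pitches are 12 semitones apart, with F2 the higher.

12 semitones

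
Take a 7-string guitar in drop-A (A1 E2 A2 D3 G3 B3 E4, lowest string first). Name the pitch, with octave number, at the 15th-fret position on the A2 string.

C4

A2 is MIDI 45. Adding 15 gives 60, which is C4.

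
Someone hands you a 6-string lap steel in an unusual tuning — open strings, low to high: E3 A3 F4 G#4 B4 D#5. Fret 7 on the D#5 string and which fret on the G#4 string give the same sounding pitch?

14

D#5 at fret 7 is D#5 + 7 semitones = A#5.
The open G#4 string is 7 semitones below the open D#5, so the same pitch on the G#4 string lies at fret 7 + 7 = 14.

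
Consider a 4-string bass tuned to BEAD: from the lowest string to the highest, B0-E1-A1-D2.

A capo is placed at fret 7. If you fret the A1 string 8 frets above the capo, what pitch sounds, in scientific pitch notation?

C3

The capo raises the open A1 by 7 semitones to E2; fretting 8 more gives A1 + 7 + 8 = A1 + 15 semitones = C3.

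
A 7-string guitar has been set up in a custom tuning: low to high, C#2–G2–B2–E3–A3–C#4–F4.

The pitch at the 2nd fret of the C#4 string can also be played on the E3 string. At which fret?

11

Fret 2 on C#4 is MIDI 61 + 2 = 63 (D#4). On the E3 string (open MIDI 52), that pitch is 63 − 52 = fret 11.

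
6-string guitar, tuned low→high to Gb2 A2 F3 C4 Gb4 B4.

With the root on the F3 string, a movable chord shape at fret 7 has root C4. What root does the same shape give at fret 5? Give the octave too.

Bb3

Moving from fret 7 to fret 5 shifts the root by -2 semitones.
C4 down 2 semitones is Bb3.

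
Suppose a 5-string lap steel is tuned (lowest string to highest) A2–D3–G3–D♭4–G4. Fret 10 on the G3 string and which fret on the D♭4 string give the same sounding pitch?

G3 at fret 10 is G3 + 10 semitones = F4.
The open D♭4 string is 6 semitones above the open G3, so the same pitch on the D♭4 string lies at fret 10 − 6 = 4.

4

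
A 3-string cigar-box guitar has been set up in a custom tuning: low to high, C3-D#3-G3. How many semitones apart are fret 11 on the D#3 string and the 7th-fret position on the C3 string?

7 semitones

D#3 at fret 11 → D4 (MIDI 62); C3 at fret 7 → G3 (MIDI 55).
62 − 55 = 7, so the two pitches are 7 semitones apart, with D4 the higher.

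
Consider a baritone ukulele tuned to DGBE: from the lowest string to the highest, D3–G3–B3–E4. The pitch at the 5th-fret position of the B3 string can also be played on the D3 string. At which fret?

14

B3 at fret 5 is B3 + 5 semitones = E4.
The open D3 string is 9 semitones below the open B3, so the same pitch on the D3 string lies at fret 5 + 9 = 14.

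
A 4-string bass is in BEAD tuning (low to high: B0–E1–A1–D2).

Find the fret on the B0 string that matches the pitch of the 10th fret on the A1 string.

Fret 10 on A1 is MIDI 33 + 10 = 43 (G2). On the B0 string (open MIDI 23), that pitch is 43 − 23 = fret 20.

20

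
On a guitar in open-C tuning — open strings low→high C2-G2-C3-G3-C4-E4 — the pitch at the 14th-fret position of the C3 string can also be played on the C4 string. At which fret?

2

C3 at fret 14 is C3 + 14 semitones = D4.
The open C4 string is 12 semitones above the open C3, so the same pitch on the C4 string lies at fret 14 − 12 = 2.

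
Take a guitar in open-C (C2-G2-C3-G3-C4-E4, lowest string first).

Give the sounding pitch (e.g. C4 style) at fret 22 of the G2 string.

Each fret is one semitone, so G2 + 22 = F4.

F4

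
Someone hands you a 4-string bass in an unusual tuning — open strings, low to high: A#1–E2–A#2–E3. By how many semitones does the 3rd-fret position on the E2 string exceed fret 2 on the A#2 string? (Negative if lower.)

-5 semitones

E2 at fret 3 → G2 (MIDI 43); A#2 at fret 2 → C3 (MIDI 48).
43 − 48 = -5, so the two pitches are 5 semitones apart.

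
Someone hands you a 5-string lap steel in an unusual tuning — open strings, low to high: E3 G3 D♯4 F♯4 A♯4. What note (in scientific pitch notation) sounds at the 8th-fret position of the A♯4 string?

F♯5

A♯4 is MIDI 70. Adding 8 gives 78, which is F♯5.
(Equivalently spelled G♭5.)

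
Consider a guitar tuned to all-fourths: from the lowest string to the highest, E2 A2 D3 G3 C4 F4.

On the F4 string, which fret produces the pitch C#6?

20

C#6 is 20 semitones above the open F4 (F–F#–G–G#–…–B–C–C#), so it sits at fret 20.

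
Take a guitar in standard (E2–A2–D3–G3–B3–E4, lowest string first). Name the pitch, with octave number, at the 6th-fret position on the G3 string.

The open G3 string plus 6 semitones: G–G#–A–A#–B–C–C#.
The walk passes from B into C once, so the octave number goes from 3 to 4.

C#4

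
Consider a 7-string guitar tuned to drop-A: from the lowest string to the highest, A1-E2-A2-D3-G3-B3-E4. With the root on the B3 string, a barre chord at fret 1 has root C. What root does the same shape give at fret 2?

C#

Moving from fret 1 to fret 2 shifts the root by 1 semitone.
C up 1 semitone is C#.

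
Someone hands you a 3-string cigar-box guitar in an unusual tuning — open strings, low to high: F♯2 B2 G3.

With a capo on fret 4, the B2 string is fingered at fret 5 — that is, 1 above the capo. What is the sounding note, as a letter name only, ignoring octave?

The capo raises the open B2 by 4 semitones to D♯3; fretting 1 more gives B2 + 4 + 1 = B2 + 5 semitones, landing on E.

E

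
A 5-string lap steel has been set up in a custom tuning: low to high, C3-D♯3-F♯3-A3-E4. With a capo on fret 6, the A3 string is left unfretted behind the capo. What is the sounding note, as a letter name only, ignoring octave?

The capo raises the open A3 by 6 semitones to D♯4; fretting 0 more gives A3 + 6 + 0 = A3 + 6 semitones, landing on D♯.

D♯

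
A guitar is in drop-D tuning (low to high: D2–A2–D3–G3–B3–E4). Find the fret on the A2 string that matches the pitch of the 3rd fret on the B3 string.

17

B3 at fret 3 is B3 + 3 semitones = D4.
The open A2 string is 14 semitones below the open B3, so the same pitch on the A2 string lies at fret 3 + 14 = 17.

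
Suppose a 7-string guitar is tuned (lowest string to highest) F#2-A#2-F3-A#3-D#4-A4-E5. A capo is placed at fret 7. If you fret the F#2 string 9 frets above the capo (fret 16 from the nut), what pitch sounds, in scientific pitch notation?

A#3

The capo raises the open F#2 by 7 semitones to C#3; fretting 9 more gives F#2 + 7 + 9 = F#2 + 16 semitones = A#3.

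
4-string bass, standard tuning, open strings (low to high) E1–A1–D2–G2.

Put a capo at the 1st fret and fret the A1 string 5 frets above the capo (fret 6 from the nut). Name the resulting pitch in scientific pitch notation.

D#2

The capo raises the open A1 by 1 semitone to A#1; fretting 5 more gives A1 + 1 + 5 = A1 + 6 semitones = D#2.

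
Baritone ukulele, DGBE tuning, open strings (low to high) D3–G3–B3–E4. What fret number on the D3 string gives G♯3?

G♯3 is 6 semitones above the open D3 (D–D#–E–F–F#–G–G#), so it sits at fret 6.

6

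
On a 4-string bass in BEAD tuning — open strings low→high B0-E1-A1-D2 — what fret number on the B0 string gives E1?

5

E1 is 5 semitones above the open B0 (B–C–C#–D–D#–E), so it sits at fret 5.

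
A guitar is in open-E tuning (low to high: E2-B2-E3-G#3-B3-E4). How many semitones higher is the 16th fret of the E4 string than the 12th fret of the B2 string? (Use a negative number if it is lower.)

E4 at fret 16 → G#5 (MIDI 80); B2 at fret 12 → B3 (MIDI 59).
80 − 59 = 21, so the two pitches are 21 semitones apart.

21 semitones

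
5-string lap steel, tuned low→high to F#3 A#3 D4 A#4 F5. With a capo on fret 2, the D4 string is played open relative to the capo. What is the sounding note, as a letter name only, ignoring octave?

E

The capo raises the open D4 by 2 semitones to E4; fretting 0 more gives D4 + 2 + 0 = D4 + 2 semitones, landing on E.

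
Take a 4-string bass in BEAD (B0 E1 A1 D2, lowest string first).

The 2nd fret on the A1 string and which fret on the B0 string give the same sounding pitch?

12

Fret 2 on A1 is MIDI 33 + 2 = 35 (B1). On the B0 string (open MIDI 23), that pitch is 35 − 23 = fret 12.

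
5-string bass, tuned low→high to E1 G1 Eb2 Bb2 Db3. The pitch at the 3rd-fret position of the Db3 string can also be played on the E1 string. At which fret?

Fret 3 on Db3 is MIDI 49 + 3 = 52 (E3). On the E1 string (open MIDI 28), that pitch is 52 − 28 = fret 24.

24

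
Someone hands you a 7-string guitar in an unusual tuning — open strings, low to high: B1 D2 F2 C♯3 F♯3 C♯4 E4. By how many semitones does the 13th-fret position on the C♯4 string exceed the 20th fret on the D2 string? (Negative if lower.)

C♯4 at fret 13 → D5 (MIDI 74); D2 at fret 20 → A♯3 (MIDI 58).
74 − 58 = 16, so the two pitches are 16 semitones apart.

16 semitones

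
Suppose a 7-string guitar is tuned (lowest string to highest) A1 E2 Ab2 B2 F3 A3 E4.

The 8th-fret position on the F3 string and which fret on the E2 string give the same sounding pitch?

F3 at fret 8 is F3 + 8 semitones = Db4.
The open E2 string is 13 semitones below the open F3, so the same pitch on the E2 string lies at fret 8 + 13 = 21.

21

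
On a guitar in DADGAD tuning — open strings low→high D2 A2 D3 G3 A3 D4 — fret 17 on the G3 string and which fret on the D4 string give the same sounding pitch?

G3 at fret 17 is G3 + 17 semitones = C5.
The open D4 string is 7 semitones above the open G3, so the same pitch on the D4 string lies at fret 17 − 7 = 10.

10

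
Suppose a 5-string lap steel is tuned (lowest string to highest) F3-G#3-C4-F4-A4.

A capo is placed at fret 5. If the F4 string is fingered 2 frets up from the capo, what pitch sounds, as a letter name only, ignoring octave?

C

The capo raises the open F4 by 5 semitones to A#4; fretting 2 more gives F4 + 5 + 2 = F4 + 7 semitones, landing on C.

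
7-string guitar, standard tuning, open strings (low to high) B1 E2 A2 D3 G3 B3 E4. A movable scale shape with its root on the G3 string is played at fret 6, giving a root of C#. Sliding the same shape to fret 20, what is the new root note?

Moving from fret 6 to fret 20 shifts the root by 14 semitones.
C# up 14 semitones is D#.

D#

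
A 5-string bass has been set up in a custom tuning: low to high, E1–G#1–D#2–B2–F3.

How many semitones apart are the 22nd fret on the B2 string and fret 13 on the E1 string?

28 semitones

B2 at fret 22 → A4 (MIDI 69); E1 at fret 13 → F2 (MIDI 41).
69 − 41 = 28, so the two pitches are 28 semitones apart, with A4 the higher.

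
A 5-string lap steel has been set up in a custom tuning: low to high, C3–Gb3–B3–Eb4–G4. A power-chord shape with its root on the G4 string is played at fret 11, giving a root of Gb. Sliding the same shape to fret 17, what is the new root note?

C

Moving from fret 11 to fret 17 shifts the root by 6 semitones.
Gb up 6 semitones is C.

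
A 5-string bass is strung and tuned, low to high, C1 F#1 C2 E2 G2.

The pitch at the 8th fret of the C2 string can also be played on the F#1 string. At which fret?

C2 at fret 8 is C2 + 8 semitones = G#2.
The open F#1 string is 6 semitones below the open C2, so the same pitch on the F#1 string lies at fret 8 + 6 = 14.

14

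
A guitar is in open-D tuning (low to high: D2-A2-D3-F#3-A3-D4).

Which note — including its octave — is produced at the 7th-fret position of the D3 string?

A3

The open D3 string plus 7 semitones: D–D#–E–F–F#–G–G#–A.
No B→C boundary is crossed, so the octave stays at 3.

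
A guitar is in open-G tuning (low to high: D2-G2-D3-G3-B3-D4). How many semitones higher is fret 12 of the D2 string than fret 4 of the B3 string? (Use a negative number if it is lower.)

-13 semitones

D2 at fret 12 → D3 (MIDI 50); B3 at fret 4 → D#4 (MIDI 63).
50 − 63 = -13, so the two pitches are 13 semitones apart.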